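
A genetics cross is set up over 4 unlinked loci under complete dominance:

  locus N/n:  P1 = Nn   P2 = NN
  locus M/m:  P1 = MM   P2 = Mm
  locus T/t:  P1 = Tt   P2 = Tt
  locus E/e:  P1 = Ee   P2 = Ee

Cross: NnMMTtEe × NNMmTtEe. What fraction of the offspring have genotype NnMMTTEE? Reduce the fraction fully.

P(NnMMTTEE) = 1/64

NnMMTtEe gametes: NMTE×2, NMTe×2, NMtE×2, NMte×2, nMTE×2, nMTe×2, nMtE×2, nMte×2
NNMmTtEe gametes: NMTE×2, NMTe×2, NMtE×2, NMte×2, NmTE×2, NmTe×2, NmtE×2, Nmte×2
NnMMTtEe×NNMmTtEe grid (16·16=256): NNMMTTEE=4 NNMMTTEe=8 NNMMTTee=4 NNMMTtEE=8 NNMMTtEe=16 NNMMTtee=8 NNMMttEE=4 NNMMttEe=8 NNMMttee=4 NNMmTTEE=4 NNMmTTEe=8 NNMmTTee=4 NNMmTtEE=8 NNMmTtEe=16 NNMmTtee=8 NNMmttEE=4 NNMmttEe=8 NNMmttee=4 NnMMTTEE=4 NnMMTTEe=8 NnMMTTee=4 NnMMTtEE=8 NnMMTtEe=16 NnMMTtee=8 NnMMttEE=4 NnMMttEe=8 NnMMttee=4 NnMmTTEE=4 NnMmTTEe=8 NnMmTTee=4 NnMmTtEE=8 NnMmTtEe=16 NnMmTtee=8 NnMmttEE=4 NnMmttEe=8 NnMmttee=4
NnMMTTEE hits 4/256; gcd=4; 4÷4/256÷4 = 1/64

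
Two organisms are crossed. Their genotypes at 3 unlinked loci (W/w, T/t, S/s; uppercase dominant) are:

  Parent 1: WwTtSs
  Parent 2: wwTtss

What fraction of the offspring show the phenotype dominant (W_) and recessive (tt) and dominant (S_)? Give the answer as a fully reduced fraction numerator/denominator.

P(W_ tt S_) = 1/16

WwTtSs gametes: WTS×1, WTs×1, WtS×1, Wts×1, wTS×1, wTs×1, wtS×1, wts×1
wwTtss gametes: wTs×4, wts×4
WwTtSs×wwTtss grid (8·8=64): WwTTSs=4 WwTTss=4 WwTtSs=8 WwTtss=8 WwttSs=4 Wwttss=4 wwTTSs=4 wwTTss=4 wwTtSs=8 wwTtss=8 wwttSs=4 wwttss=4
W_ tt S_ hits 4/64; gcd=4; 4÷4/64÷4 = 1/16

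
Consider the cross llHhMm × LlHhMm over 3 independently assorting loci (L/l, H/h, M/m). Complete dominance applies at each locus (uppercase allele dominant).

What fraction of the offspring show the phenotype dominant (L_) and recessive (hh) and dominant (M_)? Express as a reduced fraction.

llHhMm gametes: lHM×2, lHm×2, lhM×2, lhm×2
LlHhMm gametes: LHM×1, LHm×1, LhM×1, Lhm×1, lHM×1, lHm×1, lhM×1, lhm×1
llHhMm×LlHhMm grid (8·8=64): LlHHMM=2 LlHHMm=4 LlHHmm=2 LlHhMM=4 LlHhMm=8 LlHhmm=4 LlhhMM=2 LlhhMm=4 Llhhmm=2 llHHMM=2 llHHMm=4 llHHmm=2 llHhMM=4 llHhMm=8 llHhmm=4 llhhMM=2 llhhMm=4 llhhmm=2
L_ hh M_ hits 6/64; gcd=2; 6÷2/64÷2 = 3/32

P(L_ hh M_) = 3/32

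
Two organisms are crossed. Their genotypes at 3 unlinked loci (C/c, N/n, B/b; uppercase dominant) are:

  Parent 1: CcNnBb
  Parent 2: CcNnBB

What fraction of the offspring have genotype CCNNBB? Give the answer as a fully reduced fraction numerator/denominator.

P(CCNNBB) = 1/32

CcNnBb gametes: CNB×1, CNb×1, CnB×1, Cnb×1, cNB×1, cNb×1, cnB×1, cnb×1
CcNnBB gametes: CNB×2, CnB×2, cNB×2, cnB×2
CcNnBb×CcNnBB grid (8·8=64): CCNNBB=2 CCNNBb=2 CCNnBB=4 CCNnBb=4 CCnnBB=2 CCnnBb=2 CcNNBB=4 CcNNBb=4 CcNnBB=8 CcNnBb=8 CcnnBB=4 CcnnBb=4 ccNNBB=2 ccNNBb=2 ccNnBB=4 ccNnBb=4 ccnnBB=2 ccnnBb=2
CCNNBB hits 2/64; gcd=2; 2÷2/64÷2 = 1/32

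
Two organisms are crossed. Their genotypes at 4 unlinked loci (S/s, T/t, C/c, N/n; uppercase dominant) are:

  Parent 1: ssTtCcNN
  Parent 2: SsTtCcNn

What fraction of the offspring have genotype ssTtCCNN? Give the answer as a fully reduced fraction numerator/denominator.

P(ssTtCCNN) = 1/32

ssTtCcNN gametes: sTCN×4, sTcN×4, stCN×4, stcN×4
SsTtCcNn gametes: STCN×1, STCn×1, STcN×1, STcn×1, StCN×1, StCn×1, StcN×1, Stcn×1, sTCN×1, sTCn×1, sTcN×1, sTcn×1, stCN×1, stCn×1, stcN×1, stcn×1
ssTtCcNN×SsTtCcNn grid (16·16=256): SsTTCCNN=4 SsTTCCNn=4 SsTTCcNN=8 SsTTCcNn=8 SsTTccNN=4 SsTTccNn=4 SsTtCCNN=8 SsTtCCNn=8 SsTtCcNN=16 SsTtCcNn=16 SsTtccNN=8 SsTtccNn=8 SsttCCNN=4 SsttCCNn=4 SsttCcNN=8 SsttCcNn=8 SsttccNN=4 SsttccNn=4 ssTTCCNN=4 ssTTCCNn=4 ssTTCcNN=8 ssTTCcNn=8 ssTTccNN=4 ssTTccNn=4 ssTtCCNN=8 ssTtCCNn=8 ssTtCcNN=16 ssTtCcNn=16 ssTtccNN=8 ssTtccNn=8 ssttCCNN=4 ssttCCNn=4 ssttCcNN=8 ssttCcNn=8 ssttccNN=4 ssttccNn=4
ssTtCCNN hits 8/256; gcd=8; 8÷8/256÷8 = 1/32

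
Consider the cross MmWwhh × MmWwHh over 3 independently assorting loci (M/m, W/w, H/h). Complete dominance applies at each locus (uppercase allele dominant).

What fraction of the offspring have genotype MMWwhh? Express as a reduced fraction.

MmWwhh gametes: MWh×2, Mwh×2, mWh×2, mwh×2
MmWwHh gametes: MWH×1, MWh×1, MwH×1, Mwh×1, mWH×1, mWh×1, mwH×1, mwh×1
MmWwhh×MmWwHh grid (8·8=64): MMWWHh=2 MMWWhh=2 MMWwHh=4 MMWwhh=4 MMwwHh=2 MMwwhh=2 MmWWHh=4 MmWWhh=4 MmWwHh=8 MmWwhh=8 MmwwHh=4 Mmwwhh=4 mmWWHh=2 mmWWhh=2 mmWwHh=4 mmWwhh=4 mmwwHh=2 mmwwhh=2
MMWwhh hits 4/64; gcd=4; 4÷4/64÷4 = 1/16

P(MMWwhh) = 1/16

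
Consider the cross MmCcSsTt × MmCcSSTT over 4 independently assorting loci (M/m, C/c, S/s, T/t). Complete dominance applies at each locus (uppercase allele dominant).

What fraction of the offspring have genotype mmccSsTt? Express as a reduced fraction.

P(mmccSsTt) = 1/64

MmCcSsTt gametes: MCST×1, MCSt×1, MCsT×1, MCst×1, McST×1, McSt×1, McsT×1, Mcst×1, mCST×1, mCSt×1, mCsT×1, mCst×1, mcST×1, mcSt×1, mcsT×1, mcst×1
MmCcSSTT gametes: MCST×4, McST×4, mCST×4, mcST×4
MmCcSsTt×MmCcSSTT grid (16·16=256): MMCCSSTT=4 MMCCSSTt=4 MMCCSsTT=4 MMCCSsTt=4 MMCcSSTT=8 MMCcSSTt=8 MMCcSsTT=8 MMCcSsTt=8 MMccSSTT=4 MMccSSTt=4 MMccSsTT=4 MMccSsTt=4 MmCCSSTT=8 MmCCSSTt=8 MmCCSsTT=8 MmCCSsTt=8 MmCcSSTT=16 MmCcSSTt=16 MmCcSsTT=16 MmCcSsTt=16 MmccSSTT=8 MmccSSTt=8 MmccSsTT=8 MmccSsTt=8 mmCCSSTT=4 mmCCSSTt=4 mmCCSsTT=4 mmCCSsTt=4 mmCcSSTT=8 mmCcSSTt=8 mmCcSsTT=8 mmCcSsTt=8 mmccSSTT=4 mmccSSTt=4 mmccSsTT=4 mmccSsTt=4
mmccSsTt hits 4/256; gcd=4; 4÷4/256÷4 = 1/64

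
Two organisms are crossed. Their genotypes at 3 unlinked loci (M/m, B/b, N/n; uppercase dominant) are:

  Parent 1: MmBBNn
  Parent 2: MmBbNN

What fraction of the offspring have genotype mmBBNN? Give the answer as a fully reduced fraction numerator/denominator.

P(mmBBNN) = 1/16

MmBBNn gametes: MBN×2, MBn×2, mBN×2, mBn×2
MmBbNN gametes: MBN×2, MbN×2, mBN×2, mbN×2
MmBBNn×MmBbNN grid (8·8=64): MMBBNN=4 MMBBNn=4 MMBbNN=4 MMBbNn=4 MmBBNN=8 MmBBNn=8 MmBbNN=8 MmBbNn=8 mmBBNN=4 mmBBNn=4 mmBbNN=4 mmBbNn=4
mmBBNN hits 4/64; gcd=4; 4÷4/64÷4 = 1/16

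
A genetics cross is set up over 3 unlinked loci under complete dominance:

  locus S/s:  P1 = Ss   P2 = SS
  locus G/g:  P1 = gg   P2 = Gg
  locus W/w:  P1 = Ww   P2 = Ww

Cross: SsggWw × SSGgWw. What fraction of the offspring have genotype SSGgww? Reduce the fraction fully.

SsggWw gametes: SgW×2, Sgw×2, sgW×2, sgw×2
SSGgWw gametes: SGW×2, SGw×2, SgW×2, Sgw×2
SsggWw×SSGgWw grid (8·8=64): SSGgWW=4 SSGgWw=8 SSGgww=4 SSggWW=4 SSggWw=8 SSggww=4 SsGgWW=4 SsGgWw=8 SsGgww=4 SsggWW=4 SsggWw=8 Ssggww=4
SSGgww hits 4/64; gcd=4; 4÷4/64÷4 = 1/16

P(SSGgww) = 1/16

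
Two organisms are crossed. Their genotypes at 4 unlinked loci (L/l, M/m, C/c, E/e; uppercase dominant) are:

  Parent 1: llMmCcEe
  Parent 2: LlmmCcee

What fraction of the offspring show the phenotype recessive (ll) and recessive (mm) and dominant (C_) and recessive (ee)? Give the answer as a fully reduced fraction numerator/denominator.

P(ll mm C_ ee) = 3/32

llMmCcEe gametes: lMCE×2, lMCe×2, lMcE×2, lMce×2, lmCE×2, lmCe×2, lmcE×2, lmce×2
LlmmCcee gametes: LmCe×4, Lmce×4, lmCe×4, lmce×4
llMmCcEe×LlmmCcee grid (16·16=256): LlMmCCEe=8 LlMmCCee=8 LlMmCcEe=16 LlMmCcee=16 LlMmccEe=8 LlMmccee=8 LlmmCCEe=8 LlmmCCee=8 LlmmCcEe=16 LlmmCcee=16 LlmmccEe=8 Llmmccee=8 llMmCCEe=8 llMmCCee=8 llMmCcEe=16 llMmCcee=16 llMmccEe=8 llMmccee=8 llmmCCEe=8 llmmCCee=8 llmmCcEe=16 llmmCcee=16 llmmccEe=8 llmmccee=8
ll mm C_ ee hits 24/256; gcd=8; 24÷8/256÷8 = 3/32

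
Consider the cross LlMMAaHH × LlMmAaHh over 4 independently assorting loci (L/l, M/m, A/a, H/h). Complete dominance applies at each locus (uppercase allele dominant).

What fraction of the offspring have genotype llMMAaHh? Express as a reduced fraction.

LlMMAaHH gametes: LMAH×4, LMaH×4, lMAH×4, lMaH×4
LlMmAaHh gametes: LMAH×1, LMAh×1, LMaH×1, LMah×1, LmAH×1, LmAh×1, LmaH×1, Lmah×1, lMAH×1, lMAh×1, lMaH×1, lMah×1, lmAH×1, lmAh×1, lmaH×1, lmah×1
LlMMAaHH×LlMmAaHh grid (16·16=256): LLMMAAHH=4 LLMMAAHh=4 LLMMAaHH=8 LLMMAaHh=8 LLMMaaHH=4 LLMMaaHh=4 LLMmAAHH=4 LLMmAAHh=4 LLMmAaHH=8 LLMmAaHh=8 LLMmaaHH=4 LLMmaaHh=4 LlMMAAHH=8 LlMMAAHh=8 LlMMAaHH=16 LlMMAaHh=16 LlMMaaHH=8 LlMMaaHh=8 LlMmAAHH=8 LlMmAAHh=8 LlMmAaHH=16 LlMmAaHh=16 LlMmaaHH=8 LlMmaaHh=8 llMMAAHH=4 llMMAAHh=4 llMMAaHH=8 llMMAaHh=8 llMMaaHH=4 llMMaaHh=4 llMmAAHH=4 llMmAAHh=4 llMmAaHH=8 llMmAaHh=8 llMmaaHH=4 llMmaaHh=4
llMMAaHh hits 8/256; gcd=8; 8÷8/256÷8 = 1/32

P(llMMAaHh) = 1/32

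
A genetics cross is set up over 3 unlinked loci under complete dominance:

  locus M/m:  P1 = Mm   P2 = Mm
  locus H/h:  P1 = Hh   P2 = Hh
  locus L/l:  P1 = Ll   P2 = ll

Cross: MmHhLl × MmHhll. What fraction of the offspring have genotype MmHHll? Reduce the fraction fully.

MmHhLl gametes: MHL×1, MHl×1, MhL×1, Mhl×1, mHL×1, mHl×1, mhL×1, mhl×1
MmHhll gametes: MHl×2, Mhl×2, mHl×2, mhl×2
MmHhLl×MmHhll grid (8·8=64): MMHHLl=2 MMHHll=2 MMHhLl=4 MMHhll=4 MMhhLl=2 MMhhll=2 MmHHLl=4 MmHHll=4 MmHhLl=8 MmHhll=8 MmhhLl=4 Mmhhll=4 mmHHLl=2 mmHHll=2 mmHhLl=4 mmHhll=4 mmhhLl=2 mmhhll=2
MmHHll hits 4/64; gcd=4; 4÷4/64÷4 = 1/16

P(MmHHll) = 1/16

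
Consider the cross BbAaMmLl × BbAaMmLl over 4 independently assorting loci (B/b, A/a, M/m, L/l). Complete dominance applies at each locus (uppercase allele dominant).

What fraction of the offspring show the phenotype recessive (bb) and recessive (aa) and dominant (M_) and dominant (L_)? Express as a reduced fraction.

BbAaMmLl gametes: BAML×1, BAMl×1, BAmL×1, BAml×1, BaML×1, BaMl×1, BamL×1, Baml×1, bAML×1, bAMl×1, bAmL×1, bAml×1, baML×1, baMl×1, bamL×1, baml×1
BbAaMmLl gametes: BAML×1, BAMl×1, BAmL×1, BAml×1, BaML×1, BaMl×1, BamL×1, Baml×1, bAML×1, bAMl×1, bAmL×1, bAml×1, baML×1, baMl×1, bamL×1, baml×1
BbAaMmLl×BbAaMmLl grid (16·16=256): BBAAMMLL=1 BBAAMMLl=2 BBAAMMll=1 BBAAMmLL=2 BBAAMmLl=4 BBAAMmll=2 BBAAmmLL=1 BBAAmmLl=2 BBAAmmll=1 BBAaMMLL=2 BBAaMMLl=4 BBAaMMll=2 BBAaMmLL=4 BBAaMmLl=8 BBAaMmll=4 BBAammLL=2 BBAammLl=4 BBAammll=2 BBaaMMLL=1 BBaaMMLl=2 BBaaMMll=1 BBaaMmLL=2 BBaaMmLl=4 BBaaMmll=2 BBaammLL=1 BBaammLl=2 BBaammll=1 BbAAMMLL=2 BbAAMMLl=4 BbAAMMll=2 BbAAMmLL=4 BbAAMmLl=8 BbAAMmll=4 BbAAmmLL=2 BbAAmmLl=4 BbAAmmll=2 BbAaMMLL=4 BbAaMMLl=8 BbAaMMll=4 BbAaMmLL=8 BbAaMmLl=16 BbAaMmll=8 BbAammLL=4 BbAammLl=8 BbAammll=4 BbaaMMLL=2 BbaaMMLl=4 BbaaMMll=2 BbaaMmLL=4 BbaaMmLl=8 BbaaMmll=4 BbaammLL=2 BbaammLl=4 Bbaammll=2 bbAAMMLL=1 bbAAMMLl=2 bbAAMMll=1 bbAAMmLL=2 bbAAMmLl=4 bbAAMmll=2 bbAAmmLL=1 bbAAmmLl=2 bbAAmmll=1 bbAaMMLL=2 bbAaMMLl=4 bbAaMMll=2 bbAaMmLL=4 bbAaMmLl=8 bbAaMmll=4 bbAammLL=2 bbAammLl=4 bbAammll=2 bbaaMMLL=1 bbaaMMLl=2 bbaaMMll=1 bbaaMmLL=2 bbaaMmLl=4 bbaaMmll=2 bbaammLL=1 bbaammLl=2 bbaammll=1
bb aa M_ L_ hits 9/256; gcd=1; 9÷1/256÷1 = 9/256

P(bb aa M_ L_) = 9/256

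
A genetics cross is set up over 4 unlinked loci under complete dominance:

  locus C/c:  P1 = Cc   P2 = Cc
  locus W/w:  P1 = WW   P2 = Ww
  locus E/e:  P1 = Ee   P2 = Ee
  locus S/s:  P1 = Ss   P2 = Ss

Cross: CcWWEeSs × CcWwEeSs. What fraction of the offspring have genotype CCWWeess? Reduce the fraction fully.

P(CCWWeess) = 1/128

CcWWEeSs gametes: CWES×2, CWEs×2, CWeS×2, CWes×2, cWES×2, cWEs×2, cWeS×2, cWes×2
CcWwEeSs gametes: CWES×1, CWEs×1, CWeS×1, CWes×1, CwES×1, CwEs×1, CweS×1, Cwes×1, cWES×1, cWEs×1, cWeS×1, cWes×1, cwES×1, cwEs×1, cweS×1, cwes×1
CcWWEeSs×CcWwEeSs grid (16·16=256): CCWWEESS=2 CCWWEESs=4 CCWWEEss=2 CCWWEeSS=4 CCWWEeSs=8 CCWWEess=4 CCWWeeSS=2 CCWWeeSs=4 CCWWeess=2 CCWwEESS=2 CCWwEESs=4 CCWwEEss=2 CCWwEeSS=4 CCWwEeSs=8 CCWwEess=4 CCWweeSS=2 CCWweeSs=4 CCWweess=2 CcWWEESS=4 CcWWEESs=8 CcWWEEss=4 CcWWEeSS=8 CcWWEeSs=16 CcWWEess=8 CcWWeeSS=4 CcWWeeSs=8 CcWWeess=4 CcWwEESS=4 CcWwEESs=8 CcWwEEss=4 CcWwEeSS=8 CcWwEeSs=16 CcWwEess=8 CcWweeSS=4 CcWweeSs=8 CcWweess=4 ccWWEESS=2 ccWWEESs=4 ccWWEEss=2 ccWWEeSS=4 ccWWEeSs=8 ccWWEess=4 ccWWeeSS=2 ccWWeeSs=4 ccWWeess=2 ccWwEESS=2 ccWwEESs=4 ccWwEEss=2 ccWwEeSS=4 ccWwEeSs=8 ccWwEess=4 ccWweeSS=2 ccWweeSs=4 ccWweess=2
CCWWeess hits 2/256; gcd=2; 2÷2/256÷2 = 1/128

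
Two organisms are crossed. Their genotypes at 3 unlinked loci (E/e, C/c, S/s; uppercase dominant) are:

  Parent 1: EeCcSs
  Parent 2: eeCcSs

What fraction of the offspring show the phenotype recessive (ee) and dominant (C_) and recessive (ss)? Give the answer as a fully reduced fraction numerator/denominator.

EeCcSs gametes: ECS×1, ECs×1, EcS×1, Ecs×1, eCS×1, eCs×1, ecS×1, ecs×1
eeCcSs gametes: eCS×2, eCs×2, ecS×2, ecs×2
EeCcSs×eeCcSs grid (8·8=64): EeCCSS=2 EeCCSs=4 EeCCss=2 EeCcSS=4 EeCcSs=8 EeCcss=4 EeccSS=2 EeccSs=4 Eeccss=2 eeCCSS=2 eeCCSs=4 eeCCss=2 eeCcSS=4 eeCcSs=8 eeCcss=4 eeccSS=2 eeccSs=4 eeccss=2
ee C_ ss hits 6/64; gcd=2; 6÷2/64÷2 = 3/32

P(ee C_ ss) = 3/32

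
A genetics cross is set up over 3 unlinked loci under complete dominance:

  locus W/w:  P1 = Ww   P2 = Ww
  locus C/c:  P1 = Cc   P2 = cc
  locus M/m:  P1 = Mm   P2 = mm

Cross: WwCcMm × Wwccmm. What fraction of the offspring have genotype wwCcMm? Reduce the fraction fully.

P(wwCcMm) = 1/16

WwCcMm gametes: WCM×1, WCm×1, WcM×1, Wcm×1, wCM×1, wCm×1, wcM×1, wcm×1
Wwccmm gametes: Wcm×4, wcm×4
WwCcMm×Wwccmm grid (8·8=64): WWCcMm=4 WWCcmm=4 WWccMm=4 WWccmm=4 WwCcMm=8 WwCcmm=8 WwccMm=8 Wwccmm=8 wwCcMm=4 wwCcmm=4 wwccMm=4 wwccmm=4
wwCcMm hits 4/64; gcd=4; 4÷4/64÷4 = 1/16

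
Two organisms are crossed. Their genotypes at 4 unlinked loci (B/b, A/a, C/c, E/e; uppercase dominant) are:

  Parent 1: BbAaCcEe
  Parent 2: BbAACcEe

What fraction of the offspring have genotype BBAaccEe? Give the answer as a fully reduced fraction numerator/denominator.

P(BBAaccEe) = 1/64

BbAaCcEe gametes: BACE×1, BACe×1, BAcE×1, BAce×1, BaCE×1, BaCe×1, BacE×1, Bace×1, bACE×1, bACe×1, bAcE×1, bAce×1, baCE×1, baCe×1, bacE×1, bace×1
BbAACcEe gametes: BACE×2, BACe×2, BAcE×2, BAce×2, bACE×2, bACe×2, bAcE×2, bAce×2
BbAaCcEe×BbAACcEe grid (16·16=256): BBAACCEE=2 BBAACCEe=4 BBAACCee=2 BBAACcEE=4 BBAACcEe=8 BBAACcee=4 BBAAccEE=2 BBAAccEe=4 BBAAccee=2 BBAaCCEE=2 BBAaCCEe=4 BBAaCCee=2 BBAaCcEE=4 BBAaCcEe=8 BBAaCcee=4 BBAaccEE=2 BBAaccEe=4 BBAaccee=2 BbAACCEE=4 BbAACCEe=8 BbAACCee=4 BbAACcEE=8 BbAACcEe=16 BbAACcee=8 BbAAccEE=4 BbAAccEe=8 BbAAccee=4 BbAaCCEE=4 BbAaCCEe=8 BbAaCCee=4 BbAaCcEE=8 BbAaCcEe=16 BbAaCcee=8 BbAaccEE=4 BbAaccEe=8 BbAaccee=4 bbAACCEE=2 bbAACCEe=4 bbAACCee=2 bbAACcEE=4 bbAACcEe=8 bbAACcee=4 bbAAccEE=2 bbAAccEe=4 bbAAccee=2 bbAaCCEE=2 bbAaCCEe=4 bbAaCCee=2 bbAaCcEE=4 bbAaCcEe=8 bbAaCcee=4 bbAaccEE=2 bbAaccEe=4 bbAaccee=2
BBAaccEe hits 4/256; gcd=4; 4÷4/256÷4 = 1/64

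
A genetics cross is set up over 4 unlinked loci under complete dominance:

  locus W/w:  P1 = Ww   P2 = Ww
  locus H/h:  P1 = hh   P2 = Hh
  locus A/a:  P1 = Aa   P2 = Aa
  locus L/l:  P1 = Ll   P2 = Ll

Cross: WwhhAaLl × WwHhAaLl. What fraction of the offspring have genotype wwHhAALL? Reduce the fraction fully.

WwhhAaLl gametes: WhAL×2, WhAl×2, WhaL×2, Whal×2, whAL×2, whAl×2, whaL×2, whal×2
WwHhAaLl gametes: WHAL×1, WHAl×1, WHaL×1, WHal×1, WhAL×1, WhAl×1, WhaL×1, Whal×1, wHAL×1, wHAl×1, wHaL×1, wHal×1, whAL×1, whAl×1, whaL×1, whal×1
WwhhAaLl×WwHhAaLl grid (16·16=256): WWHhAALL=2 WWHhAALl=4 WWHhAAll=2 WWHhAaLL=4 WWHhAaLl=8 WWHhAall=4 WWHhaaLL=2 WWHhaaLl=4 WWHhaall=2 WWhhAALL=2 WWhhAALl=4 WWhhAAll=2 WWhhAaLL=4 WWhhAaLl=8 WWhhAall=4 WWhhaaLL=2 WWhhaaLl=4 WWhhaall=2 WwHhAALL=4 WwHhAALl=8 WwHhAAll=4 WwHhAaLL=8 WwHhAaLl=16 WwHhAall=8 WwHhaaLL=4 WwHhaaLl=8 WwHhaall=4 WwhhAALL=4 WwhhAALl=8 WwhhAAll=4 WwhhAaLL=8 WwhhAaLl=16 WwhhAall=8 WwhhaaLL=4 WwhhaaLl=8 Wwhhaall=4 wwHhAALL=2 wwHhAALl=4 wwHhAAll=2 wwHhAaLL=4 wwHhAaLl=8 wwHhAall=4 wwHhaaLL=2 wwHhaaLl=4 wwHhaall=2 wwhhAALL=2 wwhhAALl=4 wwhhAAll=2 wwhhAaLL=4 wwhhAaLl=8 wwhhAall=4 wwhhaaLL=2 wwhhaaLl=4 wwhhaall=2
wwHhAALL hits 2/256; gcd=2; 2÷2/256÷2 = 1/128

P(wwHhAALL) = 1/128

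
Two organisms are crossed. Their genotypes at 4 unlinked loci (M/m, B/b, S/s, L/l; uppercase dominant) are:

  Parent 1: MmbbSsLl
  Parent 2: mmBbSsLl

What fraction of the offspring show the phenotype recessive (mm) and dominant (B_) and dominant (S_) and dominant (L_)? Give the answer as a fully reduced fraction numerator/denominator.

MmbbSsLl gametes: MbSL×2, MbSl×2, MbsL×2, Mbsl×2, mbSL×2, mbSl×2, mbsL×2, mbsl×2
mmBbSsLl gametes: mBSL×2, mBSl×2, mBsL×2, mBsl×2, mbSL×2, mbSl×2, mbsL×2, mbsl×2
MmbbSsLl×mmBbSsLl grid (16·16=256): MmBbSSLL=4 MmBbSSLl=8 MmBbSSll=4 MmBbSsLL=8 MmBbSsLl=16 MmBbSsll=8 MmBbssLL=4 MmBbssLl=8 MmBbssll=4 MmbbSSLL=4 MmbbSSLl=8 MmbbSSll=4 MmbbSsLL=8 MmbbSsLl=16 MmbbSsll=8 MmbbssLL=4 MmbbssLl=8 Mmbbssll=4 mmBbSSLL=4 mmBbSSLl=8 mmBbSSll=4 mmBbSsLL=8 mmBbSsLl=16 mmBbSsll=8 mmBbssLL=4 mmBbssLl=8 mmBbssll=4 mmbbSSLL=4 mmbbSSLl=8 mmbbSSll=4 mmbbSsLL=8 mmbbSsLl=16 mmbbSsll=8 mmbbssLL=4 mmbbssLl=8 mmbbssll=4
mm B_ S_ L_ hits 36/256; gcd=4; 36÷4/256÷4 = 9/64

P(mm B_ S_ L_) = 9/64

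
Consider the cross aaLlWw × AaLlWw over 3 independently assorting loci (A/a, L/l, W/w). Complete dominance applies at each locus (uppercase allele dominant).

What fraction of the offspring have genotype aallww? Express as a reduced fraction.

aaLlWw gametes: aLW×2, aLw×2, alW×2, alw×2
AaLlWw gametes: ALW×1, ALw×1, AlW×1, Alw×1, aLW×1, aLw×1, alW×1, alw×1
aaLlWw×AaLlWw grid (8·8=64): AaLLWW=2 AaLLWw=4 AaLLww=2 AaLlWW=4 AaLlWw=8 AaLlww=4 AallWW=2 AallWw=4 Aallww=2 aaLLWW=2 aaLLWw=4 aaLLww=2 aaLlWW=4 aaLlWw=8 aaLlww=4 aallWW=2 aallWw=4 aallww=2
aallww hits 2/64; gcd=2; 2÷2/64÷2 = 1/32

P(aallww) = 1/32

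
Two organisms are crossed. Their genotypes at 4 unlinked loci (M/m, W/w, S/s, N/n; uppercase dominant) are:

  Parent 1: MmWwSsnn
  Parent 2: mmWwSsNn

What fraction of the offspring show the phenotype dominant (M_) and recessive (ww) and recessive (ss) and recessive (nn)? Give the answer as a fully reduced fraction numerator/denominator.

MmWwSsnn gametes: MWSn×2, MWsn×2, MwSn×2, Mwsn×2, mWSn×2, mWsn×2, mwSn×2, mwsn×2
mmWwSsNn gametes: mWSN×2, mWSn×2, mWsN×2, mWsn×2, mwSN×2, mwSn×2, mwsN×2, mwsn×2
MmWwSsnn×mmWwSsNn grid (16·16=256): MmWWSSNn=4 MmWWSSnn=4 MmWWSsNn=8 MmWWSsnn=8 MmWWssNn=4 MmWWssnn=4 MmWwSSNn=8 MmWwSSnn=8 MmWwSsNn=16 MmWwSsnn=16 MmWwssNn=8 MmWwssnn=8 MmwwSSNn=4 MmwwSSnn=4 MmwwSsNn=8 MmwwSsnn=8 MmwwssNn=4 Mmwwssnn=4 mmWWSSNn=4 mmWWSSnn=4 mmWWSsNn=8 mmWWSsnn=8 mmWWssNn=4 mmWWssnn=4 mmWwSSNn=8 mmWwSSnn=8 mmWwSsNn=16 mmWwSsnn=16 mmWwssNn=8 mmWwssnn=8 mmwwSSNn=4 mmwwSSnn=4 mmwwSsNn=8 mmwwSsnn=8 mmwwssNn=4 mmwwssnn=4
M_ ww ss nn hits 4/256; gcd=4; 4÷4/256÷4 = 1/64

P(M_ ww ss nn) = 1/64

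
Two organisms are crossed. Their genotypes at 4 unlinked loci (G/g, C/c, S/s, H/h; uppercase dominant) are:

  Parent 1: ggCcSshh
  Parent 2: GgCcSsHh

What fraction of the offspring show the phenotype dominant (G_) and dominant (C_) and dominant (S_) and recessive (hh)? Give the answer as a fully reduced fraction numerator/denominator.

P(G_ C_ S_ hh) = 9/64

ggCcSshh gametes: gCSh×4, gCsh×4, gcSh×4, gcsh×4
GgCcSsHh gametes: GCSH×1, GCSh×1, GCsH×1, GCsh×1, GcSH×1, GcSh×1, GcsH×1, Gcsh×1, gCSH×1, gCSh×1, gCsH×1, gCsh×1, gcSH×1, gcSh×1, gcsH×1, gcsh×1
ggCcSshh×GgCcSsHh grid (16·16=256): GgCCSSHh=4 GgCCSShh=4 GgCCSsHh=8 GgCCSshh=8 GgCCssHh=4 GgCCsshh=4 GgCcSSHh=8 GgCcSShh=8 GgCcSsHh=16 GgCcSshh=16 GgCcssHh=8 GgCcsshh=8 GgccSSHh=4 GgccSShh=4 GgccSsHh=8 GgccSshh=8 GgccssHh=4 Ggccsshh=4 ggCCSSHh=4 ggCCSShh=4 ggCCSsHh=8 ggCCSshh=8 ggCCssHh=4 ggCCsshh=4 ggCcSSHh=8 ggCcSShh=8 ggCcSsHh=16 ggCcSshh=16 ggCcssHh=8 ggCcsshh=8 ggccSSHh=4 ggccSShh=4 ggccSsHh=8 ggccSshh=8 ggccssHh=4 ggccsshh=4
G_ C_ S_ hh hits 36/256; gcd=4; 36÷4/256÷4 = 9/64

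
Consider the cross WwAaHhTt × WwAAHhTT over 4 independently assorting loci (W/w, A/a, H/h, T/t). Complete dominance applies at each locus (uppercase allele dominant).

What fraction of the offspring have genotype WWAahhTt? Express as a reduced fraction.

WwAaHhTt gametes: WAHT×1, WAHt×1, WAhT×1, WAht×1, WaHT×1, WaHt×1, WahT×1, Waht×1, wAHT×1, wAHt×1, wAhT×1, wAht×1, waHT×1, waHt×1, wahT×1, waht×1
WwAAHhTT gametes: WAHT×4, WAhT×4, wAHT×4, wAhT×4
WwAaHhTt×WwAAHhTT grid (16·16=256): WWAAHHTT=4 WWAAHHTt=4 WWAAHhTT=8 WWAAHhTt=8 WWAAhhTT=4 WWAAhhTt=4 WWAaHHTT=4 WWAaHHTt=4 WWAaHhTT=8 WWAaHhTt=8 WWAahhTT=4 WWAahhTt=4 WwAAHHTT=8 WwAAHHTt=8 WwAAHhTT=16 WwAAHhTt=16 WwAAhhTT=8 WwAAhhTt=8 WwAaHHTT=8 WwAaHHTt=8 WwAaHhTT=16 WwAaHhTt=16 WwAahhTT=8 WwAahhTt=8 wwAAHHTT=4 wwAAHHTt=4 wwAAHhTT=8 wwAAHhTt=8 wwAAhhTT=4 wwAAhhTt=4 wwAaHHTT=4 wwAaHHTt=4 wwAaHhTT=8 wwAaHhTt=8 wwAahhTT=4 wwAahhTt=4
WWAahhTt hits 4/256; gcd=4; 4÷4/256÷4 = 1/64

P(WWAahhTt) = 1/64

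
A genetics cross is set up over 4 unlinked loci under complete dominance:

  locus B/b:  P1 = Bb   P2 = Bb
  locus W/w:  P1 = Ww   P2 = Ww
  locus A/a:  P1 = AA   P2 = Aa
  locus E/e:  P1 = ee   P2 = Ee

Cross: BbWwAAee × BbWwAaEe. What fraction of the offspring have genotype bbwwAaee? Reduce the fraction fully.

P(bbwwAaee) = 1/64

BbWwAAee gametes: BWAe×4, BwAe×4, bWAe×4, bwAe×4
BbWwAaEe gametes: BWAE×1, BWAe×1, BWaE×1, BWae×1, BwAE×1, BwAe×1, BwaE×1, Bwae×1, bWAE×1, bWAe×1, bWaE×1, bWae×1, bwAE×1, bwAe×1, bwaE×1, bwae×1
BbWwAAee×BbWwAaEe grid (16·16=256): BBWWAAEe=4 BBWWAAee=4 BBWWAaEe=4 BBWWAaee=4 BBWwAAEe=8 BBWwAAee=8 BBWwAaEe=8 BBWwAaee=8 BBwwAAEe=4 BBwwAAee=4 BBwwAaEe=4 BBwwAaee=4 BbWWAAEe=8 BbWWAAee=8 BbWWAaEe=8 BbWWAaee=8 BbWwAAEe=16 BbWwAAee=16 BbWwAaEe=16 BbWwAaee=16 BbwwAAEe=8 BbwwAAee=8 BbwwAaEe=8 BbwwAaee=8 bbWWAAEe=4 bbWWAAee=4 bbWWAaEe=4 bbWWAaee=4 bbWwAAEe=8 bbWwAAee=8 bbWwAaEe=8 bbWwAaee=8 bbwwAAEe=4 bbwwAAee=4 bbwwAaEe=4 bbwwAaee=4
bbwwAaee hits 4/256; gcd=4; 4÷4/256÷4 = 1/64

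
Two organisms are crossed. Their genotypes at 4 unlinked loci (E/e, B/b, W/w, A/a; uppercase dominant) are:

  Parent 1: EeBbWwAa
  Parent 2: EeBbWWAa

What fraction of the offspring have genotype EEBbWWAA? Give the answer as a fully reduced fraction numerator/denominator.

EeBbWwAa gametes: EBWA×1, EBWa×1, EBwA×1, EBwa×1, EbWA×1, EbWa×1, EbwA×1, Ebwa×1, eBWA×1, eBWa×1, eBwA×1, eBwa×1, ebWA×1, ebWa×1, ebwA×1, ebwa×1
EeBbWWAa gametes: EBWA×2, EBWa×2, EbWA×2, EbWa×2, eBWA×2, eBWa×2, ebWA×2, ebWa×2
EeBbWwAa×EeBbWWAa grid (16·16=256): EEBBWWAA=2 EEBBWWAa=4 EEBBWWaa=2 EEBBWwAA=2 EEBBWwAa=4 EEBBWwaa=2 EEBbWWAA=4 EEBbWWAa=8 EEBbWWaa=4 EEBbWwAA=4 EEBbWwAa=8 EEBbWwaa=4 EEbbWWAA=2 EEbbWWAa=4 EEbbWWaa=2 EEbbWwAA=2 EEbbWwAa=4 EEbbWwaa=2 EeBBWWAA=4 EeBBWWAa=8 EeBBWWaa=4 EeBBWwAA=4 EeBBWwAa=8 EeBBWwaa=4 EeBbWWAA=8 EeBbWWAa=16 EeBbWWaa=8 EeBbWwAA=8 EeBbWwAa=16 EeBbWwaa=8 EebbWWAA=4 EebbWWAa=8 EebbWWaa=4 EebbWwAA=4 EebbWwAa=8 EebbWwaa=4 eeBBWWAA=2 eeBBWWAa=4 eeBBWWaa=2 eeBBWwAA=2 eeBBWwAa=4 eeBBWwaa=2 eeBbWWAA=4 eeBbWWAa=8 eeBbWWaa=4 eeBbWwAA=4 eeBbWwAa=8 eeBbWwaa=4 eebbWWAA=2 eebbWWAa=4 eebbWWaa=2 eebbWwAA=2 eebbWwAa=4 eebbWwaa=2
EEBbWWAA hits 4/256; gcd=4; 4÷4/256÷4 = 1/64

P(EEBbWWAA) = 1/64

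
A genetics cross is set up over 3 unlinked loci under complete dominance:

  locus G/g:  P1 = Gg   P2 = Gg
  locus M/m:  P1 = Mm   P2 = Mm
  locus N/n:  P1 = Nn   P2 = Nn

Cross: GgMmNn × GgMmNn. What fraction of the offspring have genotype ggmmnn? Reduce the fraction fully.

GgMmNn gametes: GMN×1, GMn×1, GmN×1, Gmn×1, gMN×1, gMn×1, gmN×1, gmn×1
GgMmNn gametes: GMN×1, GMn×1, GmN×1, Gmn×1, gMN×1, gMn×1, gmN×1, gmn×1
GgMmNn×GgMmNn grid (8·8=64): GGMMNN=1 GGMMNn=2 GGMMnn=1 GGMmNN=2 GGMmNn=4 GGMmnn=2 GGmmNN=1 GGmmNn=2 GGmmnn=1 GgMMNN=2 GgMMNn=4 GgMMnn=2 GgMmNN=4 GgMmNn=8 GgMmnn=4 GgmmNN=2 GgmmNn=4 Ggmmnn=2 ggMMNN=1 ggMMNn=2 ggMMnn=1 ggMmNN=2 ggMmNn=4 ggMmnn=2 ggmmNN=1 ggmmNn=2 ggmmnn=1
ggmmnn hits 1/64; gcd=1; 1÷1/64÷1 = 1/64

P(ggmmnn) = 1/64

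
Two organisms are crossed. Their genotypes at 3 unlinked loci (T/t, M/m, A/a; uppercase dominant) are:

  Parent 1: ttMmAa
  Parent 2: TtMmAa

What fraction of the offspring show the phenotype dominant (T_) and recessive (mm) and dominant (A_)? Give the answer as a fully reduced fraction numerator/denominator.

ttMmAa gametes: tMA×2, tMa×2, tmA×2, tma×2
TtMmAa gametes: TMA×1, TMa×1, TmA×1, Tma×1, tMA×1, tMa×1, tmA×1, tma×1
ttMmAa×TtMmAa grid (8·8=64): TtMMAA=2 TtMMAa=4 TtMMaa=2 TtMmAA=4 TtMmAa=8 TtMmaa=4 TtmmAA=2 TtmmAa=4 Ttmmaa=2 ttMMAA=2 ttMMAa=4 ttMMaa=2 ttMmAA=4 ttMmAa=8 ttMmaa=4 ttmmAA=2 ttmmAa=4 ttmmaa=2
T_ mm A_ hits 6/64; gcd=2; 6÷2/64÷2 = 3/32

P(T_ mm A_) = 3/32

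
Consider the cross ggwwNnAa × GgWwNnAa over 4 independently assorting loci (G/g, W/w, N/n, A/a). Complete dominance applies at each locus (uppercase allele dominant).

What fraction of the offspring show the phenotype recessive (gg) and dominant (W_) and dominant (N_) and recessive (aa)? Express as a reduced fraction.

P(gg W_ N_ aa) = 3/64

ggwwNnAa gametes: gwNA×4, gwNa×4, gwnA×4, gwna×4
GgWwNnAa gametes: GWNA×1, GWNa×1, GWnA×1, GWna×1, GwNA×1, GwNa×1, GwnA×1, Gwna×1, gWNA×1, gWNa×1, gWnA×1, gWna×1, gwNA×1, gwNa×1, gwnA×1, gwna×1
ggwwNnAa×GgWwNnAa grid (16·16=256): GgWwNNAA=4 GgWwNNAa=8 GgWwNNaa=4 GgWwNnAA=8 GgWwNnAa=16 GgWwNnaa=8 GgWwnnAA=4 GgWwnnAa=8 GgWwnnaa=4 GgwwNNAA=4 GgwwNNAa=8 GgwwNNaa=4 GgwwNnAA=8 GgwwNnAa=16 GgwwNnaa=8 GgwwnnAA=4 GgwwnnAa=8 Ggwwnnaa=4 ggWwNNAA=4 ggWwNNAa=8 ggWwNNaa=4 ggWwNnAA=8 ggWwNnAa=16 ggWwNnaa=8 ggWwnnAA=4 ggWwnnAa=8 ggWwnnaa=4 ggwwNNAA=4 ggwwNNAa=8 ggwwNNaa=4 ggwwNnAA=8 ggwwNnAa=16 ggwwNnaa=8 ggwwnnAA=4 ggwwnnAa=8 ggwwnnaa=4
gg W_ N_ aa hits 12/256; gcd=4; 12÷4/256÷4 = 3/64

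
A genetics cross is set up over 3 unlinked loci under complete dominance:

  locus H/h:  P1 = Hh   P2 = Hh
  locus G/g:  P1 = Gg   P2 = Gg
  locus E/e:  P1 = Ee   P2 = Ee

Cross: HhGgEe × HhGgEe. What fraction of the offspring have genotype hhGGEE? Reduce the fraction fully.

P(hhGGEE) = 1/64

HhGgEe gametes: HGE×1, HGe×1, HgE×1, Hge×1, hGE×1, hGe×1, hgE×1, hge×1
HhGgEe gametes: HGE×1, HGe×1, HgE×1, Hge×1, hGE×1, hGe×1, hgE×1, hge×1
HhGgEe×HhGgEe grid (8·8=64): HHGGEE=1 HHGGEe=2 HHGGee=1 HHGgEE=2 HHGgEe=4 HHGgee=2 HHggEE=1 HHggEe=2 HHggee=1 HhGGEE=2 HhGGEe=4 HhGGee=2 HhGgEE=4 HhGgEe=8 HhGgee=4 HhggEE=2 HhggEe=4 Hhggee=2 hhGGEE=1 hhGGEe=2 hhGGee=1 hhGgEE=2 hhGgEe=4 hhGgee=2 hhggEE=1 hhggEe=2 hhggee=1
hhGGEE hits 1/64; gcd=1; 1÷1/64÷1 = 1/64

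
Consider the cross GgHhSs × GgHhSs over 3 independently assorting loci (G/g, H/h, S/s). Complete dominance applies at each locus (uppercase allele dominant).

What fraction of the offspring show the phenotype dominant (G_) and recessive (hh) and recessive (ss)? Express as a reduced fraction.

P(G_ hh ss) = 3/64

GgHhSs gametes: GHS×1, GHs×1, GhS×1, Ghs×1, gHS×1, gHs×1, ghS×1, ghs×1
GgHhSs gametes: GHS×1, GHs×1, GhS×1, Ghs×1, gHS×1, gHs×1, ghS×1, ghs×1
GgHhSs×GgHhSs grid (8·8=64): GGHHSS=1 GGHHSs=2 GGHHss=1 GGHhSS=2 GGHhSs=4 GGHhss=2 GGhhSS=1 GGhhSs=2 GGhhss=1 GgHHSS=2 GgHHSs=4 GgHHss=2 GgHhSS=4 GgHhSs=8 GgHhss=4 GghhSS=2 GghhSs=4 Gghhss=2 ggHHSS=1 ggHHSs=2 ggHHss=1 ggHhSS=2 ggHhSs=4 ggHhss=2 gghhSS=1 gghhSs=2 gghhss=1
G_ hh ss hits 3/64; gcd=1; 3÷1/64÷1 = 3/64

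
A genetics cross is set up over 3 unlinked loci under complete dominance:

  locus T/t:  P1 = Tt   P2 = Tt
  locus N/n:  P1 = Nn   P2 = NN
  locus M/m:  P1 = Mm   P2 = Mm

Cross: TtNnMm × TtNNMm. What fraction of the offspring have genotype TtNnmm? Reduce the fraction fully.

P(TtNnmm) = 1/16

TtNnMm gametes: TNM×1, TNm×1, TnM×1, Tnm×1, tNM×1, tNm×1, tnM×1, tnm×1
TtNNMm gametes: TNM×2, TNm×2, tNM×2, tNm×2
TtNnMm×TtNNMm grid (8·8=64): TTNNMM=2 TTNNMm=4 TTNNmm=2 TTNnMM=2 TTNnMm=4 TTNnmm=2 TtNNMM=4 TtNNMm=8 TtNNmm=4 TtNnMM=4 TtNnMm=8 TtNnmm=4 ttNNMM=2 ttNNMm=4 ttNNmm=2 ttNnMM=2 ttNnMm=4 ttNnmm=2
TtNnmm hits 4/64; gcd=4; 4÷4/64÷4 = 1/16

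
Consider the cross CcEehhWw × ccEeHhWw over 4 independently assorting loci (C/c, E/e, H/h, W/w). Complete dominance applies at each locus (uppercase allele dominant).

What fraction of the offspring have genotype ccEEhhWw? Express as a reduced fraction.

P(ccEEhhWw) = 1/32

CcEehhWw gametes: CEhW×2, CEhw×2, CehW×2, Cehw×2, cEhW×2, cEhw×2, cehW×2, cehw×2
ccEeHhWw gametes: cEHW×2, cEHw×2, cEhW×2, cEhw×2, ceHW×2, ceHw×2, cehW×2, cehw×2
CcEehhWw×ccEeHhWw grid (16·16=256): CcEEHhWW=4 CcEEHhWw=8 CcEEHhww=4 CcEEhhWW=4 CcEEhhWw=8 CcEEhhww=4 CcEeHhWW=8 CcEeHhWw=16 CcEeHhww=8 CcEehhWW=8 CcEehhWw=16 CcEehhww=8 CceeHhWW=4 CceeHhWw=8 CceeHhww=4 CceehhWW=4 CceehhWw=8 Cceehhww=4 ccEEHhWW=4 ccEEHhWw=8 ccEEHhww=4 ccEEhhWW=4 ccEEhhWw=8 ccEEhhww=4 ccEeHhWW=8 ccEeHhWw=16 ccEeHhww=8 ccEehhWW=8 ccEehhWw=16 ccEehhww=8 cceeHhWW=4 cceeHhWw=8 cceeHhww=4 cceehhWW=4 cceehhWw=8 cceehhww=4
ccEEhhWw hits 8/256; gcd=8; 8÷8/256÷8 = 1/32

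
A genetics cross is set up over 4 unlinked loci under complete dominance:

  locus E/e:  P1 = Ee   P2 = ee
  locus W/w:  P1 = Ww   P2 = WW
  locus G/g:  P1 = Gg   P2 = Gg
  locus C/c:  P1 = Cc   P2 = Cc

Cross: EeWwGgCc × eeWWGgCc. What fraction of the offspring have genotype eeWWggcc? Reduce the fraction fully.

EeWwGgCc gametes: EWGC×1, EWGc×1, EWgC×1, EWgc×1, EwGC×1, EwGc×1, EwgC×1, Ewgc×1, eWGC×1, eWGc×1, eWgC×1, eWgc×1, ewGC×1, ewGc×1, ewgC×1, ewgc×1
eeWWGgCc gametes: eWGC×4, eWGc×4, eWgC×4, eWgc×4
EeWwGgCc×eeWWGgCc grid (16·16=256): EeWWGGCC=4 EeWWGGCc=8 EeWWGGcc=4 EeWWGgCC=8 EeWWGgCc=16 EeWWGgcc=8 EeWWggCC=4 EeWWggCc=8 EeWWggcc=4 EeWwGGCC=4 EeWwGGCc=8 EeWwGGcc=4 EeWwGgCC=8 EeWwGgCc=16 EeWwGgcc=8 EeWwggCC=4 EeWwggCc=8 EeWwggcc=4 eeWWGGCC=4 eeWWGGCc=8 eeWWGGcc=4 eeWWGgCC=8 eeWWGgCc=16 eeWWGgcc=8 eeWWggCC=4 eeWWggCc=8 eeWWggcc=4 eeWwGGCC=4 eeWwGGCc=8 eeWwGGcc=4 eeWwGgCC=8 eeWwGgCc=16 eeWwGgcc=8 eeWwggCC=4 eeWwggCc=8 eeWwggcc=4
eeWWggcc hits 4/256; gcd=4; 4÷4/256÷4 = 1/64

P(eeWWggcc) = 1/64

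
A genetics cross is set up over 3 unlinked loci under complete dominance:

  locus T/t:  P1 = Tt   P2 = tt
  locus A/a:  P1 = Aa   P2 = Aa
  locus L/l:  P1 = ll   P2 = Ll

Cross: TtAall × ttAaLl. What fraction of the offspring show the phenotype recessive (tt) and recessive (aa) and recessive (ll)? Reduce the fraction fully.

P(tt aa ll) = 1/16

TtAall gametes: TAl×2, Tal×2, tAl×2, tal×2
ttAaLl gametes: tAL×2, tAl×2, taL×2, tal×2
TtAall×ttAaLl grid (8·8=64): TtAALl=4 TtAAll=4 TtAaLl=8 TtAall=8 TtaaLl=4 Ttaall=4 ttAALl=4 ttAAll=4 ttAaLl=8 ttAall=8 ttaaLl=4 ttaall=4
tt aa ll hits 4/64; gcd=4; 4÷4/64÷4 = 1/16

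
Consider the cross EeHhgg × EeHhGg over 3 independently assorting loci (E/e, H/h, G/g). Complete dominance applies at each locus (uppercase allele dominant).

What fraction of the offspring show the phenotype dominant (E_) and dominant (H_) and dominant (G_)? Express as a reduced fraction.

P(E_ H_ G_) = 9/32

EeHhgg gametes: EHg×2, Ehg×2, eHg×2, ehg×2
EeHhGg gametes: EHG×1, EHg×1, EhG×1, Ehg×1, eHG×1, eHg×1, ehG×1, ehg×1
EeHhgg×EeHhGg grid (8·8=64): EEHHGg=2 EEHHgg=2 EEHhGg=4 EEHhgg=4 EEhhGg=2 EEhhgg=2 EeHHGg=4 EeHHgg=4 EeHhGg=8 EeHhgg=8 EehhGg=4 Eehhgg=4 eeHHGg=2 eeHHgg=2 eeHhGg=4 eeHhgg=4 eehhGg=2 eehhgg=2
E_ H_ G_ hits 18/64; gcd=2; 18÷2/64÷2 = 9/32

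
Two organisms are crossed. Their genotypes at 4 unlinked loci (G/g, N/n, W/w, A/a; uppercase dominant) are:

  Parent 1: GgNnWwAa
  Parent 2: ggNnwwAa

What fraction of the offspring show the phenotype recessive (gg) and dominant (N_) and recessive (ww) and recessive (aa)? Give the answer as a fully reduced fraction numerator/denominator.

P(gg N_ ww aa) = 3/64

GgNnWwAa gametes: GNWA×1, GNWa×1, GNwA×1, GNwa×1, GnWA×1, GnWa×1, GnwA×1, Gnwa×1, gNWA×1, gNWa×1, gNwA×1, gNwa×1, gnWA×1, gnWa×1, gnwA×1, gnwa×1
ggNnwwAa gametes: gNwA×4, gNwa×4, gnwA×4, gnwa×4
GgNnWwAa×ggNnwwAa grid (16·16=256): GgNNWwAA=4 GgNNWwAa=8 GgNNWwaa=4 GgNNwwAA=4 GgNNwwAa=8 GgNNwwaa=4 GgNnWwAA=8 GgNnWwAa=16 GgNnWwaa=8 GgNnwwAA=8 GgNnwwAa=16 GgNnwwaa=8 GgnnWwAA=4 GgnnWwAa=8 GgnnWwaa=4 GgnnwwAA=4 GgnnwwAa=8 Ggnnwwaa=4 ggNNWwAA=4 ggNNWwAa=8 ggNNWwaa=4 ggNNwwAA=4 ggNNwwAa=8 ggNNwwaa=4 ggNnWwAA=8 ggNnWwAa=16 ggNnWwaa=8 ggNnwwAA=8 ggNnwwAa=16 ggNnwwaa=8 ggnnWwAA=4 ggnnWwAa=8 ggnnWwaa=4 ggnnwwAA=4 ggnnwwAa=8 ggnnwwaa=4
gg N_ ww aa hits 12/256; gcd=4; 12÷4/256÷4 = 3/64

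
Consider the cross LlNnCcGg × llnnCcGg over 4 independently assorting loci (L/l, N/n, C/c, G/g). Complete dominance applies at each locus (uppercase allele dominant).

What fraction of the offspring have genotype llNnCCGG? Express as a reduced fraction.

P(llNnCCGG) = 1/64

LlNnCcGg gametes: LNCG×1, LNCg×1, LNcG×1, LNcg×1, LnCG×1, LnCg×1, LncG×1, Lncg×1, lNCG×1, lNCg×1, lNcG×1, lNcg×1, lnCG×1, lnCg×1, lncG×1, lncg×1
llnnCcGg gametes: lnCG×4, lnCg×4, lncG×4, lncg×4
LlNnCcGg×llnnCcGg grid (16·16=256): LlNnCCGG=4 LlNnCCGg=8 LlNnCCgg=4 LlNnCcGG=8 LlNnCcGg=16 LlNnCcgg=8 LlNnccGG=4 LlNnccGg=8 LlNnccgg=4 LlnnCCGG=4 LlnnCCGg=8 LlnnCCgg=4 LlnnCcGG=8 LlnnCcGg=16 LlnnCcgg=8 LlnnccGG=4 LlnnccGg=8 Llnnccgg=4 llNnCCGG=4 llNnCCGg=8 llNnCCgg=4 llNnCcGG=8 llNnCcGg=16 llNnCcgg=8 llNnccGG=4 llNnccGg=8 llNnccgg=4 llnnCCGG=4 llnnCCGg=8 llnnCCgg=4 llnnCcGG=8 llnnCcGg=16 llnnCcgg=8 llnnccGG=4 llnnccGg=8 llnnccgg=4
llNnCCGG hits 4/256; gcd=4; 4÷4/256÷4 = 1/64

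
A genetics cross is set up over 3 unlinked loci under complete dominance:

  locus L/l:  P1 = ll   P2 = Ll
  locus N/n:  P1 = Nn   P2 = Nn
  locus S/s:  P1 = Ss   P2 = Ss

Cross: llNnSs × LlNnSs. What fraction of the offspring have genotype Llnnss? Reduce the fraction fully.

P(Llnnss) = 1/32

llNnSs gametes: lNS×2, lNs×2, lnS×2, lns×2
LlNnSs gametes: LNS×1, LNs×1, LnS×1, Lns×1, lNS×1, lNs×1, lnS×1, lns×1
llNnSs×LlNnSs grid (8·8=64): LlNNSS=2 LlNNSs=4 LlNNss=2 LlNnSS=4 LlNnSs=8 LlNnss=4 LlnnSS=2 LlnnSs=4 Llnnss=2 llNNSS=2 llNNSs=4 llNNss=2 llNnSS=4 llNnSs=8 llNnss=4 llnnSS=2 llnnSs=4 llnnss=2
Llnnss hits 2/64; gcd=2; 2÷2/64÷2 = 1/32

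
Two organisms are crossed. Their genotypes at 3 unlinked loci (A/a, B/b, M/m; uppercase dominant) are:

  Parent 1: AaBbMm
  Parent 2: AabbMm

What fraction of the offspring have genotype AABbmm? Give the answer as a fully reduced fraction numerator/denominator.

P(AABbmm) = 1/32

AaBbMm gametes: ABM×1, ABm×1, AbM×1, Abm×1, aBM×1, aBm×1, abM×1, abm×1
AabbMm gametes: AbM×2, Abm×2, abM×2, abm×2
AaBbMm×AabbMm grid (8·8=64): AABbMM=2 AABbMm=4 AABbmm=2 AAbbMM=2 AAbbMm=4 AAbbmm=2 AaBbMM=4 AaBbMm=8 AaBbmm=4 AabbMM=4 AabbMm=8 Aabbmm=4 aaBbMM=2 aaBbMm=4 aaBbmm=2 aabbMM=2 aabbMm=4 aabbmm=2
AABbmm hits 2/64; gcd=2; 2÷2/64÷2 = 1/32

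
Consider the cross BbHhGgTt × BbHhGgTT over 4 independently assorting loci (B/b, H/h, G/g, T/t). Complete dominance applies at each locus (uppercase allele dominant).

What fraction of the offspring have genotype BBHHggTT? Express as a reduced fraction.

P(BBHHggTT) = 1/128

BbHhGgTt gametes: BHGT×1, BHGt×1, BHgT×1, BHgt×1, BhGT×1, BhGt×1, BhgT×1, Bhgt×1, bHGT×1, bHGt×1, bHgT×1, bHgt×1, bhGT×1, bhGt×1, bhgT×1, bhgt×1
BbHhGgTT gametes: BHGT×2, BHgT×2, BhGT×2, BhgT×2, bHGT×2, bHgT×2, bhGT×2, bhgT×2
BbHhGgTt×BbHhGgTT grid (16·16=256): BBHHGGTT=2 BBHHGGTt=2 BBHHGgTT=4 BBHHGgTt=4 BBHHggTT=2 BBHHggTt=2 BBHhGGTT=4 BBHhGGTt=4 BBHhGgTT=8 BBHhGgTt=8 BBHhggTT=4 BBHhggTt=4 BBhhGGTT=2 BBhhGGTt=2 BBhhGgTT=4 BBhhGgTt=4 BBhhggTT=2 BBhhggTt=2 BbHHGGTT=4 BbHHGGTt=4 BbHHGgTT=8 BbHHGgTt=8 BbHHggTT=4 BbHHggTt=4 BbHhGGTT=8 BbHhGGTt=8 BbHhGgTT=16 BbHhGgTt=16 BbHhggTT=8 BbHhggTt=8 BbhhGGTT=4 BbhhGGTt=4 BbhhGgTT=8 BbhhGgTt=8 BbhhggTT=4 BbhhggTt=4 bbHHGGTT=2 bbHHGGTt=2 bbHHGgTT=4 bbHHGgTt=4 bbHHggTT=2 bbHHggTt=2 bbHhGGTT=4 bbHhGGTt=4 bbHhGgTT=8 bbHhGgTt=8 bbHhggTT=4 bbHhggTt=4 bbhhGGTT=2 bbhhGGTt=2 bbhhGgTT=4 bbhhGgTt=4 bbhhggTT=2 bbhhggTt=2
BBHHggTT hits 2/256; gcd=2; 2÷2/256÷2 = 1/128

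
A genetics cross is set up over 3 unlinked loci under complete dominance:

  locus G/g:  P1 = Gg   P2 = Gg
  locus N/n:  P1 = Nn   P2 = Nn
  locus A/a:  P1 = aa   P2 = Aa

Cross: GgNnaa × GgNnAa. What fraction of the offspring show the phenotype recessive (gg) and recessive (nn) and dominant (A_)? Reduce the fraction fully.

P(gg nn A_) = 1/32

GgNnaa gametes: GNa×2, Gna×2, gNa×2, gna×2
GgNnAa gametes: GNA×1, GNa×1, GnA×1, Gna×1, gNA×1, gNa×1, gnA×1, gna×1
GgNnaa×GgNnAa grid (8·8=64): GGNNAa=2 GGNNaa=2 GGNnAa=4 GGNnaa=4 GGnnAa=2 GGnnaa=2 GgNNAa=4 GgNNaa=4 GgNnAa=8 GgNnaa=8 GgnnAa=4 Ggnnaa=4 ggNNAa=2 ggNNaa=2 ggNnAa=4 ggNnaa=4 ggnnAa=2 ggnnaa=2
gg nn A_ hits 2/64; gcd=2; 2÷2/64÷2 = 1/32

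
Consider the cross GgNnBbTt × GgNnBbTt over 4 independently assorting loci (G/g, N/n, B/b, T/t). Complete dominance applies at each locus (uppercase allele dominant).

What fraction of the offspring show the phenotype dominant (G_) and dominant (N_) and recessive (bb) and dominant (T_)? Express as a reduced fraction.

P(G_ N_ bb T_) = 27/256

GgNnBbTt gametes: GNBT×1, GNBt×1, GNbT×1, GNbt×1, GnBT×1, GnBt×1, GnbT×1, Gnbt×1, gNBT×1, gNBt×1, gNbT×1, gNbt×1, gnBT×1, gnBt×1, gnbT×1, gnbt×1
GgNnBbTt gametes: GNBT×1, GNBt×1, GNbT×1, GNbt×1, GnBT×1, GnBt×1, GnbT×1, Gnbt×1, gNBT×1, gNBt×1, gNbT×1, gNbt×1, gnBT×1, gnBt×1, gnbT×1, gnbt×1
GgNnBbTt×GgNnBbTt grid (16·16=256): GGNNBBTT=1 GGNNBBTt=2 GGNNBBtt=1 GGNNBbTT=2 GGNNBbTt=4 GGNNBbtt=2 GGNNbbTT=1 GGNNbbTt=2 GGNNbbtt=1 GGNnBBTT=2 GGNnBBTt=4 GGNnBBtt=2 GGNnBbTT=4 GGNnBbTt=8 GGNnBbtt=4 GGNnbbTT=2 GGNnbbTt=4 GGNnbbtt=2 GGnnBBTT=1 GGnnBBTt=2 GGnnBBtt=1 GGnnBbTT=2 GGnnBbTt=4 GGnnBbtt=2 GGnnbbTT=1 GGnnbbTt=2 GGnnbbtt=1 GgNNBBTT=2 GgNNBBTt=4 GgNNBBtt=2 GgNNBbTT=4 GgNNBbTt=8 GgNNBbtt=4 GgNNbbTT=2 GgNNbbTt=4 GgNNbbtt=2 GgNnBBTT=4 GgNnBBTt=8 GgNnBBtt=4 GgNnBbTT=8 GgNnBbTt=16 GgNnBbtt=8 GgNnbbTT=4 GgNnbbTt=8 GgNnbbtt=4 GgnnBBTT=2 GgnnBBTt=4 GgnnBBtt=2 GgnnBbTT=4 GgnnBbTt=8 GgnnBbtt=4 GgnnbbTT=2 GgnnbbTt=4 Ggnnbbtt=2 ggNNBBTT=1 ggNNBBTt=2 ggNNBBtt=1 ggNNBbTT=2 ggNNBbTt=4 ggNNBbtt=2 ggNNbbTT=1 ggNNbbTt=2 ggNNbbtt=1 ggNnBBTT=2 ggNnBBTt=4 ggNnBBtt=2 ggNnBbTT=4 ggNnBbTt=8 ggNnBbtt=4 ggNnbbTT=2 ggNnbbTt=4 ggNnbbtt=2 ggnnBBTT=1 ggnnBBTt=2 ggnnBBtt=1 ggnnBbTT=2 ggnnBbTt=4 ggnnBbtt=2 ggnnbbTT=1 ggnnbbTt=2 ggnnbbtt=1
G_ N_ bb T_ hits 27/256; gcd=1; 27÷1/256÷1 = 27/256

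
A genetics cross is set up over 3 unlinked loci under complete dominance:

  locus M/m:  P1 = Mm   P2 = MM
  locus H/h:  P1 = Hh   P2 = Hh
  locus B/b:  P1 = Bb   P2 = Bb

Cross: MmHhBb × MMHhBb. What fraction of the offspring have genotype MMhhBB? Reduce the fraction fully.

P(MMhhBB) = 1/32

MmHhBb gametes: MHB×1, MHb×1, MhB×1, Mhb×1, mHB×1, mHb×1, mhB×1, mhb×1
MMHhBb gametes: MHB×2, MHb×2, MhB×2, Mhb×2
MmHhBb×MMHhBb grid (8·8=64): MMHHBB=2 MMHHBb=4 MMHHbb=2 MMHhBB=4 MMHhBb=8 MMHhbb=4 MMhhBB=2 MMhhBb=4 MMhhbb=2 MmHHBB=2 MmHHBb=4 MmHHbb=2 MmHhBB=4 MmHhBb=8 MmHhbb=4 MmhhBB=2 MmhhBb=4 Mmhhbb=2
MMhhBB hits 2/64; gcd=2; 2÷2/64÷2 = 1/32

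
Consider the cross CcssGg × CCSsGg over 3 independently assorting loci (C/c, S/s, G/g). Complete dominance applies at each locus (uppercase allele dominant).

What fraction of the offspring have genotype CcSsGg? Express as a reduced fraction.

P(CcSsGg) = 1/8

CcssGg gametes: CsG×2, Csg×2, csG×2, csg×2
CCSsGg gametes: CSG×2, CSg×2, CsG×2, Csg×2
CcssGg×CCSsGg grid (8·8=64): CCSsGG=4 CCSsGg=8 CCSsgg=4 CCssGG=4 CCssGg=8 CCssgg=4 CcSsGG=4 CcSsGg=8 CcSsgg=4 CcssGG=4 CcssGg=8 Ccssgg=4
CcSsGg hits 8/64; gcd=8; 8÷8/64÷8 = 1/8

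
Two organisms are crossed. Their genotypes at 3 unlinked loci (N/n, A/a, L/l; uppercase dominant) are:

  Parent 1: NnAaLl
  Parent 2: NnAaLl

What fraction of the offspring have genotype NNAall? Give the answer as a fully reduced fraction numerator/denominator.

NnAaLl gametes: NAL×1, NAl×1, NaL×1, Nal×1, nAL×1, nAl×1, naL×1, nal×1
NnAaLl gametes: NAL×1, NAl×1, NaL×1, Nal×1, nAL×1, nAl×1, naL×1, nal×1
NnAaLl×NnAaLl grid (8·8=64): NNAALL=1 NNAALl=2 NNAAll=1 NNAaLL=2 NNAaLl=4 NNAall=2 NNaaLL=1 NNaaLl=2 NNaall=1 NnAALL=2 NnAALl=4 NnAAll=2 NnAaLL=4 NnAaLl=8 NnAall=4 NnaaLL=2 NnaaLl=4 Nnaall=2 nnAALL=1 nnAALl=2 nnAAll=1 nnAaLL=2 nnAaLl=4 nnAall=2 nnaaLL=1 nnaaLl=2 nnaall=1
NNAall hits 2/64; gcd=2; 2÷2/64÷2 = 1/32

P(NNAall) = 1/32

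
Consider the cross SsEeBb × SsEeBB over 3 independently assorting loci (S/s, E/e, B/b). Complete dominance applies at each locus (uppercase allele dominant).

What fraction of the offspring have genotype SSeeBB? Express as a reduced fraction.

P(SSeeBB) = 1/32

SsEeBb gametes: SEB×1, SEb×1, SeB×1, Seb×1, sEB×1, sEb×1, seB×1, seb×1
SsEeBB gametes: SEB×2, SeB×2, sEB×2, seB×2
SsEeBb×SsEeBB grid (8·8=64): SSEEBB=2 SSEEBb=2 SSEeBB=4 SSEeBb=4 SSeeBB=2 SSeeBb=2 SsEEBB=4 SsEEBb=4 SsEeBB=8 SsEeBb=8 SseeBB=4 SseeBb=4 ssEEBB=2 ssEEBb=2 ssEeBB=4 ssEeBb=4 sseeBB=2 sseeBb=2
SSeeBB hits 2/64; gcd=2; 2÷2/64÷2 = 1/32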